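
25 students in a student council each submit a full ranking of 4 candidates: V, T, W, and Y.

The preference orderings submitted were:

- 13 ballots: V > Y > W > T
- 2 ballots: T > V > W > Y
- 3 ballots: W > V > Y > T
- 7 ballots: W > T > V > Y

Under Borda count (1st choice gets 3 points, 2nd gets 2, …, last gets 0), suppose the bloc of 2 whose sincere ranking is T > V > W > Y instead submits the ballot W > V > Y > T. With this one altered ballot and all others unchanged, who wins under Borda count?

V

Borda totals with the altered ballot: V 56, T 14, W 49, Y 31.
The winner is unchanged: still V.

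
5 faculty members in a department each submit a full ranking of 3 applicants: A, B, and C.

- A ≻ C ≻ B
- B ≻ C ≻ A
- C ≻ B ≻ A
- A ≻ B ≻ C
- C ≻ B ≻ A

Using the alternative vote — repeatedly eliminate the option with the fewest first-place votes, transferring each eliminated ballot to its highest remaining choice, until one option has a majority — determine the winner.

Round 1: A 2, C 2, B 1. B has the fewest and is eliminated.
Round 2: C 3, A 2. C has a majority.

C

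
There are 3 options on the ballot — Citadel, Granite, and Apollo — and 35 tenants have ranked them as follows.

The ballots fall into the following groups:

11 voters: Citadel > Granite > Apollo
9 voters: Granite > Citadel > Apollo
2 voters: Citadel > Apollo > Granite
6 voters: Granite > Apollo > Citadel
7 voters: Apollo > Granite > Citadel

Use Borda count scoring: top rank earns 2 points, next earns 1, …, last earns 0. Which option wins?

Borda scores:
  Citadel: 11·2 + 9·1 + 2·2 + 6·0 + 7·0 = 35
  Granite: 11·1 + 9·2 + 2·0 + 6·2 + 7·1 = 48
  Apollo: 11·0 + 9·0 + 2·1 + 6·1 + 7·2 = 22
Granite has the highest total.

Granite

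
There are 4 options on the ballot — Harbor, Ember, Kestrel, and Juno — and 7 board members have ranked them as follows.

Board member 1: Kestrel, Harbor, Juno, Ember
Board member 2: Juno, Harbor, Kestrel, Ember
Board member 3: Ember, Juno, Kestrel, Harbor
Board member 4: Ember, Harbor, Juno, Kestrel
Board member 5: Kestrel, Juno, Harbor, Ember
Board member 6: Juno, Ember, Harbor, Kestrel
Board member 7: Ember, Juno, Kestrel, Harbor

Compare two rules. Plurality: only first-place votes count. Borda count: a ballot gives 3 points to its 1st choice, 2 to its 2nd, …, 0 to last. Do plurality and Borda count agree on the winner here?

No

Plurality first-place counts: Harbor 0, Ember 3, Kestrel 2, Juno 2 → Ember.
Borda totals: Harbor 8, Ember 11, Kestrel 9, Juno 14 → Juno.
The two rules disagree: plurality picks Ember, Borda picks Juno.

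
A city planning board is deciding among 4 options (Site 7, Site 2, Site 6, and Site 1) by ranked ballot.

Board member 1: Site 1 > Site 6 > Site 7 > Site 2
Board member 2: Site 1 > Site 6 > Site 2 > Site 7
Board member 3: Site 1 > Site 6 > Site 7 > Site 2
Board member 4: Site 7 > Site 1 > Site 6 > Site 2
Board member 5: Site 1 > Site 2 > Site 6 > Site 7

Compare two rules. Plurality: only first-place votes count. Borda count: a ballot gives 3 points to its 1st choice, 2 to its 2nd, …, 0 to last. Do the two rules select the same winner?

Yes

Plurality first-place counts: Site 7 1, Site 2 0, Site 6 0, Site 1 4 → Site 1.
Borda totals: Site 7 5, Site 2 3, Site 6 8, Site 1 14 → Site 1.
The two rules agree on Site 1.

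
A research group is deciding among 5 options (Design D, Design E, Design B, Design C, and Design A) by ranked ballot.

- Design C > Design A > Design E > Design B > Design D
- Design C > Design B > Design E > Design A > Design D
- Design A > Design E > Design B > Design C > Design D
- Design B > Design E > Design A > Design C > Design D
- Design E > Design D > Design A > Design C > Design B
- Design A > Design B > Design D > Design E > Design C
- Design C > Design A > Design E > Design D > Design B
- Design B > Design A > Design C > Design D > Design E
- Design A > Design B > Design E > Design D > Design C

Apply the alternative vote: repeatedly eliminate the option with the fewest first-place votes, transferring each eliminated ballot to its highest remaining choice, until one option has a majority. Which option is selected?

Design A

Round 1: Design C 3, Design A 3, Design B 2, Design E 1, Design D 0. Design D has the fewest and is eliminated.
Round 2: Design C 3, Design A 3, Design B 2, Design E 1. Design E has the fewest and is eliminated.
Round 3: Design A 4, Design C 3, Design B 2. Design B has the fewest and is eliminated.
Round 4: Design A 6, Design C 3. Design A has a majority.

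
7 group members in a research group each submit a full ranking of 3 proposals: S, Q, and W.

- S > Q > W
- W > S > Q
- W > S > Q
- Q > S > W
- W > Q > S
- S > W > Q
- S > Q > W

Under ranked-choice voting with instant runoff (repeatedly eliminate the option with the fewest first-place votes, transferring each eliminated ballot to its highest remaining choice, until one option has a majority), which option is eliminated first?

Round 1: S 3, W 3, Q 1. Q has the fewest and is eliminated.
Round 2: S 4, W 3. S has a majority.

Q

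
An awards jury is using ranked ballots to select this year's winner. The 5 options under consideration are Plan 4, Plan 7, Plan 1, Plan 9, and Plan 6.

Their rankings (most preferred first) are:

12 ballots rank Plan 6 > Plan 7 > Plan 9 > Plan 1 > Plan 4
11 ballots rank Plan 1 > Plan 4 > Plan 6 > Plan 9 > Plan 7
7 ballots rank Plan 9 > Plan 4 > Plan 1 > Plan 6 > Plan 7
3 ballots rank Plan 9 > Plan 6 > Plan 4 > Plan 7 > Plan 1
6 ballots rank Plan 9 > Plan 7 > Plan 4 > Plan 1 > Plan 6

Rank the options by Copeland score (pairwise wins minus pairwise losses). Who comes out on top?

Pairwise results:
  Plan 4 vs Plan 7: Plan 4 wins 21–18.
  Plan 4 vs Plan 1: Plan 1 wins 23–16.
  Plan 4 vs Plan 9: Plan 9 wins 28–11.
  Plan 4 vs Plan 6: Plan 4 wins 24–15.
  Plan 7 vs Plan 1: Plan 7 wins 21–18.
  Plan 7 vs Plan 9: Plan 9 wins 27–12.
  Plan 7 vs Plan 6: Plan 6 wins 33–6.
  Plan 1 vs Plan 9: Plan 9 wins 28–11.
  Plan 1 vs Plan 6: Plan 1 wins 24–15.
  Plan 9 vs Plan 6: Plan 6 wins 23–16.
Copeland scores (wins − losses):
  Plan 4: 2 − 2 = 0
  Plan 7: 1 − 3 = -2
  Plan 1: 2 − 2 = 0
  Plan 9: 3 − 1 = 2
  Plan 6: 2 − 2 = 0
Plan 9 has the best Copeland score.

Plan 9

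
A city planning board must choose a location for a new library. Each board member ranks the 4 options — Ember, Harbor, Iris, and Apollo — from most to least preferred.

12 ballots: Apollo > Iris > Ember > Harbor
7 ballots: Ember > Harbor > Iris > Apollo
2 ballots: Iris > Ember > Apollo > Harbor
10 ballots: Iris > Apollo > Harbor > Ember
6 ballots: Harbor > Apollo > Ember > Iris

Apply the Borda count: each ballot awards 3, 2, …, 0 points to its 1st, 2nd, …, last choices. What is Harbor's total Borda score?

Borda scores:
  Ember: 12·1 + 7·3 + 2·2 + 10·0 + 6·1 = 43
  Harbor: 12·0 + 7·2 + 2·0 + 10·1 + 6·3 = 42
  Iris: 12·2 + 7·1 + 2·3 + 10·3 + 6·0 = 67
  Apollo: 12·3 + 7·0 + 2·1 + 10·2 + 6·2 = 70

42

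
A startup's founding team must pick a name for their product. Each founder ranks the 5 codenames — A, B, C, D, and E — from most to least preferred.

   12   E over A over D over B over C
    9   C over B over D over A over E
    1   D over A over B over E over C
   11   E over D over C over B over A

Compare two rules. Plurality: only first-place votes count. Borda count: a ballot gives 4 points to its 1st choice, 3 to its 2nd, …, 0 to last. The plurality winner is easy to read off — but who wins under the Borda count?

E

Plurality first-place counts: A 0, B 0, C 9, D 1, E 23 → E.
Borda totals: A 48, B 52, C 58, D 79, E 93 → E.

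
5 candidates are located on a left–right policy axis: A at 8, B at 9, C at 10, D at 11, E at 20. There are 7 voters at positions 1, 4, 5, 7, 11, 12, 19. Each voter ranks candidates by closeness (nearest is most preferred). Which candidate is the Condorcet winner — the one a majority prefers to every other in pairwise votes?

With single-peaked preferences on a line, the Condorcet winner is the candidate closest to the median voter.
The median voter (position 7) is closest to A at 8.
Check: A vs E — voters closer to A: 6 of 7.

A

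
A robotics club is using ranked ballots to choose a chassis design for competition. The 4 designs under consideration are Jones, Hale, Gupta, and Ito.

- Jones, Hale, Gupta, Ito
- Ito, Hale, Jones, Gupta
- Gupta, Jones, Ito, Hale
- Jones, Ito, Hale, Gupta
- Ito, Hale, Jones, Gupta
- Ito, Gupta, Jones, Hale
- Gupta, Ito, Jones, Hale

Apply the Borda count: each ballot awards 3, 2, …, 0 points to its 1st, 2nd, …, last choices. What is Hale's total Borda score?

7

Borda scores:
  Jones: 3 + 1 + 2 + 3 + 1 + 1 + 1 = 12
  Hale: 2 + 2 + 0 + 1 + 2 + 0 + 0 = 7
  Gupta: 1 + 0 + 3 + 0 + 0 + 2 + 3 = 9
  Ito: 0 + 3 + 1 + 2 + 3 + 3 + 2 = 14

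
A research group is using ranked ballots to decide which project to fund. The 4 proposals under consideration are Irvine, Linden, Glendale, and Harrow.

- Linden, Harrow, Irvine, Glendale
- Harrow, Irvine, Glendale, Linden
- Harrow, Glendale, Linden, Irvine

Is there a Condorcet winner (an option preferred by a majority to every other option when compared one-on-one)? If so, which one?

Harrow

Head-to-head results (3 voters total):
Irvine vs Linden: Linden wins 2–1.
Irvine vs Glendale: Irvine wins 2–1.
Irvine vs Harrow: Harrow wins 3–0.
Linden vs Glendale: Glendale wins 2–1.
Linden vs Harrow: Harrow wins 2–1.
Glendale vs Harrow: Harrow wins 3–0.
Harrow beats each rival — Irvine (3–0), Linden (2–1), Glendale (3–0) — so Harrow is the Condorcet winner.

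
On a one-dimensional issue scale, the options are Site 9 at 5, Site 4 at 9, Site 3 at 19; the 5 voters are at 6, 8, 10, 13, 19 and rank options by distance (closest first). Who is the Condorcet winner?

With single-peaked preferences on a line, the Condorcet winner is the candidate closest to the median voter.
The median voter (position 10) is closest to Site 4 at 9.
Check: Site 4 vs Site 3 — voters closer to Site 4: 4 of 5.

Site 4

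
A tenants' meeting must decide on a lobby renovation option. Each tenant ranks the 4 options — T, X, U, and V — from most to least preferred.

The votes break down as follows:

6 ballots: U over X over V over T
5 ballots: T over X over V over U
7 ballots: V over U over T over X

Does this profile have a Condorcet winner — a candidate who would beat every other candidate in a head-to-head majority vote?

Head-to-head results (18 voters total):
T vs X: T wins 12–6.
T vs U: U wins 13–5.
T vs V: V wins 13–5.
X vs U: U wins 13–5.
X vs V: X wins 11–7.
U vs V: V wins 12–6.
No candidate beats all others: T beats X beats V beats T, a majority cycle.

No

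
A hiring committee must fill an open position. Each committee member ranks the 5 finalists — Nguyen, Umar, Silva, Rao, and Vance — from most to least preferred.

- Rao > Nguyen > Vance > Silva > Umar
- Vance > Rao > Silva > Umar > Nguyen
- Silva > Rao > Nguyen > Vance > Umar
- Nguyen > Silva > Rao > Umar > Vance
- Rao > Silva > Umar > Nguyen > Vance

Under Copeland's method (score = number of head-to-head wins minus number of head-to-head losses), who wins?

Rao

Pairwise results:
  Nguyen vs Umar: Nguyen wins 3–2.
  Nguyen vs Silva: Silva wins 3–2.
  Nguyen vs Rao: Rao wins 4–1.
  Nguyen vs Vance: Nguyen wins 4–1.
  Umar vs Silva: Silva wins 5–0.
  Umar vs Rao: Rao wins 5–0.
  Umar vs Vance: Vance wins 3–2.
  Silva vs Rao: Rao wins 3–2.
  Silva vs Vance: Silva wins 3–2.
  Rao vs Vance: Rao wins 4–1.
Copeland scores (wins − losses):
  Nguyen: 2 − 2 = 0
  Umar: 0 − 4 = -4
  Silva: 3 − 1 = 2
  Rao: 4 − 0 = 4
  Vance: 1 − 3 = -2
Rao has the best Copeland score.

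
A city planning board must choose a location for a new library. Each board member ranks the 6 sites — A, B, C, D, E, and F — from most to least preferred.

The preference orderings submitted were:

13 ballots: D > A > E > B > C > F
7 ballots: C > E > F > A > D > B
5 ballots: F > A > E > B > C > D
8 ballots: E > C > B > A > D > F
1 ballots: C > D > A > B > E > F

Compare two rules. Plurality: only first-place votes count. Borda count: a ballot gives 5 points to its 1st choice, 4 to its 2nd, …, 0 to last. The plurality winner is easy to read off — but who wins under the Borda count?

Plurality first-place counts: A 0, B 0, C 8, D 13, E 8, F 5 → D.
Borda totals: A 105, B 62, C 90, D 84, E 123, F 46 → E.

E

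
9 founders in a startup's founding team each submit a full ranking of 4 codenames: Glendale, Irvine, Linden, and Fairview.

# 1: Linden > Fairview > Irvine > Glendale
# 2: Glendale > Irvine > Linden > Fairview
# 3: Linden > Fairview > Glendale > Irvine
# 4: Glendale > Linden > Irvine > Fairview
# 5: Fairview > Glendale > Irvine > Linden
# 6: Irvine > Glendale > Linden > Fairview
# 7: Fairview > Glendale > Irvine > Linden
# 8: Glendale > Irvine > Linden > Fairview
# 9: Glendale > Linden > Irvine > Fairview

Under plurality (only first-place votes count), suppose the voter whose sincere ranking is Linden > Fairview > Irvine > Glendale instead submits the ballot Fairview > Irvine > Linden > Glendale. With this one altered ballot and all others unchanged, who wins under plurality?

First-place totals with the altered ballot: Glendale 4, Irvine 1, Linden 1, Fairview 3.
The winner is unchanged: still Glendale.

Glendale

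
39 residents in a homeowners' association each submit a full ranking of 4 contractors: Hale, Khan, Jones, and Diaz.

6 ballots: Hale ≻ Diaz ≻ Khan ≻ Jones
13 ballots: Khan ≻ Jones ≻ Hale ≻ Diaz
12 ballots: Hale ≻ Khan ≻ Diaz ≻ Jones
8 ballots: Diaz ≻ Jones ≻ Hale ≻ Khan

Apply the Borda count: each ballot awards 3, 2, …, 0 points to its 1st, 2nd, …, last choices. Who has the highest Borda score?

Borda scores:
  Hale: 6·3 + 13·1 + 12·3 + 8·1 = 75
  Khan: 6·1 + 13·3 + 12·2 + 8·0 = 69
  Jones: 6·0 + 13·2 + 12·0 + 8·2 = 42
  Diaz: 6·2 + 13·0 + 12·1 + 8·3 = 48
Hale has the highest total.

Hale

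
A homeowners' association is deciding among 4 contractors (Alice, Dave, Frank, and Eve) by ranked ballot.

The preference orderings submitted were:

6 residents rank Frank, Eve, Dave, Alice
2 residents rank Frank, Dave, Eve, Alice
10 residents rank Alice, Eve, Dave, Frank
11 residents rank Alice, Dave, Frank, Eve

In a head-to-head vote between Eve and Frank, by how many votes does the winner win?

Ballots ranking Eve above Frank: 10.
Ballots ranking Frank above Eve: 6+2+11 = 19.
Frank wins 19–10, a margin of 9.

9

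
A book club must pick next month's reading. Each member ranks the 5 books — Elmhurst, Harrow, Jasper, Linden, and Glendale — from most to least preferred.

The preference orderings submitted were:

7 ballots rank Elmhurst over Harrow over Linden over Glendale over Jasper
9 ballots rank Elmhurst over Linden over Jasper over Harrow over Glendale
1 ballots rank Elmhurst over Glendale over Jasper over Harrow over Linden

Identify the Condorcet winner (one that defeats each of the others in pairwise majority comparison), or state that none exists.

Elmhurst

Head-to-head results (17 voters total):
Elmhurst vs Harrow: Elmhurst wins 17–0.
Elmhurst vs Jasper: Elmhurst wins 17–0.
Elmhurst vs Linden: Elmhurst wins 17–0.
Elmhurst vs Glendale: Elmhurst wins 17–0.
Harrow vs Jasper: Jasper wins 10–7.
Harrow vs Linden: Linden wins 9–8.
Harrow vs Glendale: Harrow wins 16–1.
Jasper vs Linden: Linden wins 16–1.
Jasper vs Glendale: Jasper wins 9–8.
Linden vs Glendale: Linden wins 16–1.
Elmhurst beats each rival — Harrow (17–0), Jasper (17–0), Linden (17–0), Glendale (17–0) — so Elmhurst is the Condorcet winner.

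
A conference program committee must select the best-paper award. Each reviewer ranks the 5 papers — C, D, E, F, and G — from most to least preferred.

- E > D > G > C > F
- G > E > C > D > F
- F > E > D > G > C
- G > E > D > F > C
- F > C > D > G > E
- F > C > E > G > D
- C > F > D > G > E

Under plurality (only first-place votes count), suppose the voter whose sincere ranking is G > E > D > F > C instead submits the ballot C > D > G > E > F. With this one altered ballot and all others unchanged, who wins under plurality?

F

First-place totals with the altered ballot: C 2, D 0, E 1, F 3, G 1.
The winner is unchanged: still F.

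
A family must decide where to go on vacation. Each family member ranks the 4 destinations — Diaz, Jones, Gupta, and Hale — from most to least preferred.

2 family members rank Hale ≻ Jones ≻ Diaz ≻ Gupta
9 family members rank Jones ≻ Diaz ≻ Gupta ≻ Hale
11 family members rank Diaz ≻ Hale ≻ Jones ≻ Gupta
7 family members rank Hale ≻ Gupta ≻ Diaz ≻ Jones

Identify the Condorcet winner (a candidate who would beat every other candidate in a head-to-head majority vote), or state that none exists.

Head-to-head results (29 voters total):
Diaz vs Jones: Diaz wins 18–11.
Diaz vs Gupta: Diaz wins 22–7.
Diaz vs Hale: Diaz wins 20–9.
Jones vs Gupta: Jones wins 22–7.
Jones vs Hale: Hale wins 20–9.
Gupta vs Hale: Hale wins 20–9.
Diaz beats each rival — Jones (18–11), Gupta (22–7), Hale (20–9) — so Diaz is the Condorcet winner.

Diaz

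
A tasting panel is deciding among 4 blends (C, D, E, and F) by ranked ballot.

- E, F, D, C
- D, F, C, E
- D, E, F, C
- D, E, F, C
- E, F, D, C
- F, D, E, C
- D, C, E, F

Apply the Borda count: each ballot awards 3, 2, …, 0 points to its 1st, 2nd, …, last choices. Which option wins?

Borda scores:
  C: 0 + 1 + 0 + 0 + 0 + 0 + 2 = 3
  D: 1 + 3 + 3 + 3 + 1 + 2 + 3 = 16
  E: 3 + 0 + 2 + 2 + 3 + 1 + 1 = 12
  F: 2 + 2 + 1 + 1 + 2 + 3 + 0 = 11
D has the highest total.

D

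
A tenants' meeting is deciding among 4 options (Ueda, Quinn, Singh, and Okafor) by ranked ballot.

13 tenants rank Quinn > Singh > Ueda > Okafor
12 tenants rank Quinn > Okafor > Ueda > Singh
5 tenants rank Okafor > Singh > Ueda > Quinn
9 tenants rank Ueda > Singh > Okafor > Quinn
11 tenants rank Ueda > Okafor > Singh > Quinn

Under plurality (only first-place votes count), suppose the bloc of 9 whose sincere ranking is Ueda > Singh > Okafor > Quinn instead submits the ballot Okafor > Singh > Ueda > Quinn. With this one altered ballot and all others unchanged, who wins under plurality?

First-place totals with the altered ballot: Ueda 11, Quinn 25, Singh 0, Okafor 14.
The winner is unchanged: still Quinn.

Quinn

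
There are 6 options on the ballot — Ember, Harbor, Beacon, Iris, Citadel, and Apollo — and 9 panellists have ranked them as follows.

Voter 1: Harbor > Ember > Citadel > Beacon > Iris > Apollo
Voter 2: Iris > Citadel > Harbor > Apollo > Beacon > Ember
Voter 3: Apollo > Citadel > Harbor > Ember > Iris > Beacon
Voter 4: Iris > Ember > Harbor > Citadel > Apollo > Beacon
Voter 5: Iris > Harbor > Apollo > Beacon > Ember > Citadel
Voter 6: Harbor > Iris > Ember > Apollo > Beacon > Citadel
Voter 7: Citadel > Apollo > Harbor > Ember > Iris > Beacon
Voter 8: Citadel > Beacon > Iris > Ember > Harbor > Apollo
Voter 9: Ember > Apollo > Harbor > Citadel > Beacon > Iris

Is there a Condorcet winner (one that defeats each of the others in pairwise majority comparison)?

Head-to-head results (9 voters total):
Ember vs Harbor: Harbor wins 6–3.
Ember vs Beacon: Ember wins 6–3.
Ember vs Iris: Iris wins 5–4.
Ember vs Citadel: Ember wins 5–4.
Ember vs Apollo: Ember wins 5–4.
Harbor vs Beacon: Harbor wins 8–1.
Harbor vs Iris: Harbor wins 5–4.
Harbor vs Citadel: Harbor wins 5–4.
Harbor vs Apollo: Harbor wins 6–3.
Beacon vs Iris: Iris wins 6–3.
Beacon vs Citadel: Citadel wins 7–2.
Beacon vs Apollo: Apollo wins 7–2.
Iris vs Citadel: Citadel wins 5–4.
Iris vs Apollo: Iris wins 6–3.
Citadel vs Apollo: Citadel wins 5–4.
Harbor beats each rival — Ember (6–3), Beacon (8–1), Iris (5–4), Citadel (5–4), Apollo (6–3) — so Harbor is the Condorcet winner.

Yes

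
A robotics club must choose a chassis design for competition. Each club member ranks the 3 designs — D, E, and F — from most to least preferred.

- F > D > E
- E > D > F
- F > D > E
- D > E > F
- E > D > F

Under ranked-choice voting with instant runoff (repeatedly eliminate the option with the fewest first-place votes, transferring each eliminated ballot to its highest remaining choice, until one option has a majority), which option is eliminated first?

D

Round 1: E 2, F 2, D 1. D has the fewest and is eliminated.
Round 2: E 3, F 2. E has a majority.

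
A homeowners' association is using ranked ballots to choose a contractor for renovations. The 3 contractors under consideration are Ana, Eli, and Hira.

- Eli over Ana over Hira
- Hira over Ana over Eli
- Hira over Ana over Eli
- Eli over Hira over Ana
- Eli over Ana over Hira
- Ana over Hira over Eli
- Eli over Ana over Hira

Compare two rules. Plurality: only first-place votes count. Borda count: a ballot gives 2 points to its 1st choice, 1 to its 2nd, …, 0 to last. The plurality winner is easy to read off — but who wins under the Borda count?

Eli

Plurality first-place counts: Ana 1, Eli 4, Hira 2 → Eli.
Borda totals: Ana 7, Eli 8, Hira 6 → Eli.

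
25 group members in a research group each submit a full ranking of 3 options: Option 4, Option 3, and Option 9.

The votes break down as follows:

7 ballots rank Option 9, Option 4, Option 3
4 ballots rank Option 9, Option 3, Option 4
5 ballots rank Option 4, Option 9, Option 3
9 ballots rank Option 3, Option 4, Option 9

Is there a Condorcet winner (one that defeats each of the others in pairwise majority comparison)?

No

Head-to-head results (25 voters total):
Option 4 vs Option 3: Option 3 wins 13–12.
Option 4 vs Option 9: Option 4 wins 14–11.
Option 3 vs Option 9: Option 9 wins 16–9.
No candidate beats all others: Option 4 beats Option 9 beats Option 3 beats Option 4, a majority cycle.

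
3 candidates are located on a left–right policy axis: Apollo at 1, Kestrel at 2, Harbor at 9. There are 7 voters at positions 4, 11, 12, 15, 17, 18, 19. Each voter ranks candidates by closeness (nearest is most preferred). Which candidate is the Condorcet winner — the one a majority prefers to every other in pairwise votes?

With single-peaked preferences on a line, the Condorcet winner is the candidate closest to the median voter.
The median voter (position 15) is closest to Harbor at 9.
Check: Harbor vs Apollo — voters closer to Harbor: 6 of 7.

Harbor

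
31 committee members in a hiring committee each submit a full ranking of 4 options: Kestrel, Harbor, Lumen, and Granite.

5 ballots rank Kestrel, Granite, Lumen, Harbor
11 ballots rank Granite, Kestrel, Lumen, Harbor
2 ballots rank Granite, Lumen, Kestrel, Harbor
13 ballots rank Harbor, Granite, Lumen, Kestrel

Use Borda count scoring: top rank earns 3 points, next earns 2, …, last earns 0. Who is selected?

Borda scores:
  Kestrel: 5·3 + 11·2 + 2·1 + 13·0 = 39
  Harbor: 5·0 + 11·0 + 2·0 + 13·3 = 39
  Lumen: 5·1 + 11·1 + 2·2 + 13·1 = 33
  Granite: 5·2 + 11·3 + 2·3 + 13·2 = 75
Granite has the highest total.

Granite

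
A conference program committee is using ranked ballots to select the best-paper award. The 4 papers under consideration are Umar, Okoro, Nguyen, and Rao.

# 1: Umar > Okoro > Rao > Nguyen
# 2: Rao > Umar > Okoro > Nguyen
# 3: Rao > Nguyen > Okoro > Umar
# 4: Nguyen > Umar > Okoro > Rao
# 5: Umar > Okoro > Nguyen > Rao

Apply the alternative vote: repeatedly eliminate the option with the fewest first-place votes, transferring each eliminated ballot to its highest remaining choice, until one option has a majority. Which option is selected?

Umar

Round 1: Umar 2, Rao 2, Nguyen 1, Okoro 0. Okoro has the fewest and is eliminated.
Round 2: Umar 2, Rao 2, Nguyen 1. Nguyen has the fewest and is eliminated.
Round 3: Umar 3, Rao 2. Umar has a majority.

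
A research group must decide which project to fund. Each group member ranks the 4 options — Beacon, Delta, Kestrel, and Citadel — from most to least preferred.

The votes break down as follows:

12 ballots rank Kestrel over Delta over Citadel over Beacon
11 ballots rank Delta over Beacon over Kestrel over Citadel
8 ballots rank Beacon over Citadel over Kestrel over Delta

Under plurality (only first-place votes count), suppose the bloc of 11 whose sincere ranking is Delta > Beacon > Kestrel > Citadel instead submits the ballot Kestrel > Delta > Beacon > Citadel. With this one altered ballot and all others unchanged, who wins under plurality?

First-place totals with the altered ballot: Beacon 8, Delta 0, Kestrel 23, Citadel 0.
The winner is unchanged: still Kestrel.

Kestrel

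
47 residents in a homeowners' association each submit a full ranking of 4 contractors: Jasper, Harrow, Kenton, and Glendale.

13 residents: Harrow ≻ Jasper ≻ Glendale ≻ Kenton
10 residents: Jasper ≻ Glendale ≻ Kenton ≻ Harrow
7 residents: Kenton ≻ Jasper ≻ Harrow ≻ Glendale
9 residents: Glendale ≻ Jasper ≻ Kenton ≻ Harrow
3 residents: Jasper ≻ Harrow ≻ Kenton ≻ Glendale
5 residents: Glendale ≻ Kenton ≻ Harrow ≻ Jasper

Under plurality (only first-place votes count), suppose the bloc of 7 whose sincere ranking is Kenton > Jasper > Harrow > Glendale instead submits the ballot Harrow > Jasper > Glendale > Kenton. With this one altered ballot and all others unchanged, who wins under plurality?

Harrow

First-place totals with the altered ballot: Jasper 13, Harrow 20, Kenton 0, Glendale 14.
The switch changes the winner from Glendale to Harrow.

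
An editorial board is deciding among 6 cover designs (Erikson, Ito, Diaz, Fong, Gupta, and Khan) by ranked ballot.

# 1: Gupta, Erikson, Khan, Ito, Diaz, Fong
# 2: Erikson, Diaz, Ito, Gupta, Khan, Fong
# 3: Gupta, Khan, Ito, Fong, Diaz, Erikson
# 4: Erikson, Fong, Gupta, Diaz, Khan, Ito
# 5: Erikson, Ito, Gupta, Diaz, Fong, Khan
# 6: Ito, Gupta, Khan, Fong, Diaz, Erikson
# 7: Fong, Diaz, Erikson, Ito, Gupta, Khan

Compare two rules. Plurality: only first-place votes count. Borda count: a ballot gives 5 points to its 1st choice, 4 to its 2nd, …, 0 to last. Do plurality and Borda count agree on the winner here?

Plurality first-place counts: Erikson 3, Ito 1, Diaz 0, Fong 1, Gupta 2, Khan 0 → Erikson.
Borda totals: Erikson 22, Ito 19, Diaz 15, Fong 14, Gupta 23, Khan 12 → Gupta.
The two rules disagree: plurality picks Erikson, Borda picks Gupta.

No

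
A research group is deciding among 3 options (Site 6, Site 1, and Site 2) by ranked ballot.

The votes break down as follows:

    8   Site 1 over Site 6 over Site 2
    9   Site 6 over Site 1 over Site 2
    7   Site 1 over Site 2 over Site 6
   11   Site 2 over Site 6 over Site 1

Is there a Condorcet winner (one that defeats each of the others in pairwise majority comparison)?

No

Head-to-head results (35 voters total):
Site 6 vs Site 1: Site 6 wins 20–15.
Site 6 vs Site 2: Site 2 wins 18–17.
Site 1 vs Site 2: Site 1 wins 24–11.
No candidate beats all others: Site 6 beats Site 1 beats Site 2 beats Site 6, a majority cycle.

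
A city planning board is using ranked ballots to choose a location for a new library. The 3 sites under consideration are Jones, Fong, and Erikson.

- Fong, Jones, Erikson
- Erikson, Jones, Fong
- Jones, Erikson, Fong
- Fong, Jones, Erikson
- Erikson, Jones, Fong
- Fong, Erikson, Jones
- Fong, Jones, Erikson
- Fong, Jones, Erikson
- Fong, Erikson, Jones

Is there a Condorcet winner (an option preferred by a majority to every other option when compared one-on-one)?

Yes

Head-to-head results (9 voters total):
Jones vs Fong: Fong wins 6–3.
Jones vs Erikson: Jones wins 5–4.
Fong vs Erikson: Fong wins 6–3.
Fong beats each rival — Jones (6–3), Erikson (6–3) — so Fong is the Condorcet winner.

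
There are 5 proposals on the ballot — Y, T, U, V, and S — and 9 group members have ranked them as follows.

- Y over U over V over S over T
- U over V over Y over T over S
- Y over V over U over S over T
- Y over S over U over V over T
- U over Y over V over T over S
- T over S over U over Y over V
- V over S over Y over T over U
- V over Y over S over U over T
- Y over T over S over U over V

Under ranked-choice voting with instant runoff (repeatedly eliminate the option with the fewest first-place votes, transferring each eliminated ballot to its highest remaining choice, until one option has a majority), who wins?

Round 1: Y 4, U 2, V 2, T 1, S 0. S has the fewest and is eliminated.
Round 2: Y 4, U 2, V 2, T 1. T has the fewest and is eliminated.
Round 3: Y 4, U 3, V 2. V has the fewest and is eliminated.
Round 4: Y 6, U 3. Y has a majority.

Y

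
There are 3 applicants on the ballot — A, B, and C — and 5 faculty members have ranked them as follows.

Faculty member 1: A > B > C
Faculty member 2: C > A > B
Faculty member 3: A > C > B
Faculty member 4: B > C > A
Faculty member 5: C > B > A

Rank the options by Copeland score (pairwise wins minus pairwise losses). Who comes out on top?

C

Pairwise results:
  A vs B: A wins 3–2.
  A vs C: C wins 3–2.
  B vs C: C wins 3–2.
Copeland scores (wins − losses):
  A: 1 − 1 = 0
  B: 0 − 2 = -2
  C: 2 − 0 = 2
C has the best Copeland score.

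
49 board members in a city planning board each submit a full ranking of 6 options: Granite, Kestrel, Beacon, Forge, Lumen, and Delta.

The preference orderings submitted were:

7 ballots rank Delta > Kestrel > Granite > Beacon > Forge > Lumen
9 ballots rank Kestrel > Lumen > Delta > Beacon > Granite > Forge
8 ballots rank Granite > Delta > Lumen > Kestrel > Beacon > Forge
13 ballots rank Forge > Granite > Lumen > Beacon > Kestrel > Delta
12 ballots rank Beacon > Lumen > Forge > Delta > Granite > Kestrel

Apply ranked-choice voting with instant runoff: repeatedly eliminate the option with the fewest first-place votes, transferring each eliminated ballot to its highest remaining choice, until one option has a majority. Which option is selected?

Forge

Round 1: Forge 13, Beacon 12, Kestrel 9, Granite 8, Delta 7, Lumen 0. Lumen has the fewest and is eliminated.
Round 2: Forge 13, Beacon 12, Kestrel 9, Granite 8, Delta 7. Delta has the fewest and is eliminated.
Round 3: Kestrel 16, Forge 13, Beacon 12, Granite 8. Granite has the fewest and is eliminated.
Round 4: Kestrel 24, Forge 13, Beacon 12. Beacon has the fewest and is eliminated.
Round 5: Forge 25, Kestrel 24. Forge has a majority.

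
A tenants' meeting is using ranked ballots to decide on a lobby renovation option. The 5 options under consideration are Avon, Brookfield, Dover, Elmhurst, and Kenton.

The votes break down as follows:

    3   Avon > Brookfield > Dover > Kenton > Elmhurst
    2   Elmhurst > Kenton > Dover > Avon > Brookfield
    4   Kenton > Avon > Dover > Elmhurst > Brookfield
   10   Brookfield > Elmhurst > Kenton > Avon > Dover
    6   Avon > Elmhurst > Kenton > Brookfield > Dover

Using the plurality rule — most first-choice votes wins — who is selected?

Brookfield

First-place vote totals:
  Avon: 9
  Brookfield: 10
  Dover: 0
  Elmhurst: 2
  Kenton: 4
Brookfield has the most first-place votes.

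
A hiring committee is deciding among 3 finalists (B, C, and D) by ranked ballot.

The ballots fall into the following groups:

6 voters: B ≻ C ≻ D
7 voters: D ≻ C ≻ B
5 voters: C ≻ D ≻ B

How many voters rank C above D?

Ballots ranking C above D: 6+5 = 11.
Ballots ranking D above C: 7.
So 11 of 18 voters prefer C to D.

11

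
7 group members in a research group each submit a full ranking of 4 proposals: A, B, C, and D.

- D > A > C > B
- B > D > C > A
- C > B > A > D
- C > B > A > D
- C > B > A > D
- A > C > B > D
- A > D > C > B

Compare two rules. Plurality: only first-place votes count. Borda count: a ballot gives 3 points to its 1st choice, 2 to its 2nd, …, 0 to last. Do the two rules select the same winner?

Plurality first-place counts: A 2, B 1, C 3, D 1 → C.
Borda totals: A 11, B 10, C 14, D 7 → C.
The two rules agree on C.

Yes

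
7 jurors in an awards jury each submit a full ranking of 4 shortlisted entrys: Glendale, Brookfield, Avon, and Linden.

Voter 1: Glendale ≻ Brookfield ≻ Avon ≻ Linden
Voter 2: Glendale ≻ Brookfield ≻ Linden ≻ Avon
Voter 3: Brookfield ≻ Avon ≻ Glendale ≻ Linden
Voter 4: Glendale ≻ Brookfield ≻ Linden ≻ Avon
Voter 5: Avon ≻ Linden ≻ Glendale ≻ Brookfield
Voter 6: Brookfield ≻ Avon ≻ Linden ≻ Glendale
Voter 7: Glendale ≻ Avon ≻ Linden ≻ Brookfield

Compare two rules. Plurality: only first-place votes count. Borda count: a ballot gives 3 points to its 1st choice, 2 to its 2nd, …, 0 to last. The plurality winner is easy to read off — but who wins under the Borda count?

Glendale

Plurality first-place counts: Glendale 4, Brookfield 2, Avon 1, Linden 0 → Glendale.
Borda totals: Glendale 14, Brookfield 12, Avon 10, Linden 6 → Glendale.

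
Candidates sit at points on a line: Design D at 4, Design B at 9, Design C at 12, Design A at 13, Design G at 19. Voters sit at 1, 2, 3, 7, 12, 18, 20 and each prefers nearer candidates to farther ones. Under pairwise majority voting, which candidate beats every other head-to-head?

Design B

With single-peaked preferences on a line, the Condorcet winner is the candidate closest to the median voter.
The median voter (position 7) is closest to Design B at 9.
Check: Design B vs Design A — voters closer to Design B: 4 of 7.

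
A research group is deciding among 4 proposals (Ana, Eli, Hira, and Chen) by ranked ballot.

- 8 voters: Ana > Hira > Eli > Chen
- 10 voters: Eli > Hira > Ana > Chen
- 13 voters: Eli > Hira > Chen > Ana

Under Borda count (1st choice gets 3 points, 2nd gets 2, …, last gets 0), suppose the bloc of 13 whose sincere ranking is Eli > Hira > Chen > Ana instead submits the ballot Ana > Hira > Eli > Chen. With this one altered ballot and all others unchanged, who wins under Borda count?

Borda totals with the altered ballot: Ana 73, Eli 51, Hira 62, Chen 0.
The switch changes the winner from Eli to Ana.

Ana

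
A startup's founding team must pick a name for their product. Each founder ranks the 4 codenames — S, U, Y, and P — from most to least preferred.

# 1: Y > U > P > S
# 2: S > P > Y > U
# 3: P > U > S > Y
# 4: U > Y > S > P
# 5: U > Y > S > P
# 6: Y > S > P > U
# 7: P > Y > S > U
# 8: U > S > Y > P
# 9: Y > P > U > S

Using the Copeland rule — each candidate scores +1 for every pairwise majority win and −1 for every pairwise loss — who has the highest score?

Y

Pairwise results:
  S vs U: U wins 6–3.
  S vs Y: Y wins 6–3.
  S vs P: S wins 5–4.
  U vs Y: Y wins 5–4.
  U vs P: P wins 5–4.
  Y vs P: Y wins 6–3.
Copeland scores (wins − losses):
  S: 1 − 2 = -1
  U: 1 − 2 = -1
  Y: 3 − 0 = 3
  P: 1 − 2 = -1
Y has the best Copeland score.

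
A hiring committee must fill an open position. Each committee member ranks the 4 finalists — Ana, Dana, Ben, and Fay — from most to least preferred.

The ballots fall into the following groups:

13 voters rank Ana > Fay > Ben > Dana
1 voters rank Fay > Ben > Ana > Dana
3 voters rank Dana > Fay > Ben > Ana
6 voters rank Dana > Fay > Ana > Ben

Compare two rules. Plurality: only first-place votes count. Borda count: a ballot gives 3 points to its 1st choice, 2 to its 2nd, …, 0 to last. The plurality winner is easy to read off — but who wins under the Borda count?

Fay

Plurality first-place counts: Ana 13, Dana 9, Ben 0, Fay 1 → Ana.
Borda totals: Ana 46, Dana 27, Ben 18, Fay 47 → Fay.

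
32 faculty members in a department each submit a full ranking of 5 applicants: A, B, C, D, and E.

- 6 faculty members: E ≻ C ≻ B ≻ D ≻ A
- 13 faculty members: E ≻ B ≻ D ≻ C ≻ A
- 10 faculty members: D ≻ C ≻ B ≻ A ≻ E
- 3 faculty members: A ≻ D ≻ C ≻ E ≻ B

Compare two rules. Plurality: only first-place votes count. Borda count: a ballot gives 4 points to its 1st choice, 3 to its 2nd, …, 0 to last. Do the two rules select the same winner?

No

Plurality first-place counts: A 3, B 0, C 0, D 10, E 19 → E.
Borda totals: A 22, B 71, C 67, D 81, E 79 → D.
The two rules disagree: plurality picks E, Borda picks D.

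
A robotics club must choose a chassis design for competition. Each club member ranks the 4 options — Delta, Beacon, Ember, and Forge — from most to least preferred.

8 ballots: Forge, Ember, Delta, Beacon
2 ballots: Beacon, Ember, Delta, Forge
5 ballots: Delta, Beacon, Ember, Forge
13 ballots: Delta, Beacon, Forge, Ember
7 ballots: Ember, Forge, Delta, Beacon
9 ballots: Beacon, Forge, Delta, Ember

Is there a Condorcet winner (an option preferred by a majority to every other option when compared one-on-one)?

No

Head-to-head results (44 voters total):
Delta vs Beacon: Delta wins 33–11.
Delta vs Ember: Delta wins 27–17.
Delta vs Forge: Forge wins 24–20.
Beacon vs Ember: Beacon wins 29–15.
Beacon vs Forge: Beacon wins 29–15.
Ember vs Forge: Forge wins 30–14.
No candidate beats all others: Delta beats Beacon beats Forge beats Delta, a majority cycle.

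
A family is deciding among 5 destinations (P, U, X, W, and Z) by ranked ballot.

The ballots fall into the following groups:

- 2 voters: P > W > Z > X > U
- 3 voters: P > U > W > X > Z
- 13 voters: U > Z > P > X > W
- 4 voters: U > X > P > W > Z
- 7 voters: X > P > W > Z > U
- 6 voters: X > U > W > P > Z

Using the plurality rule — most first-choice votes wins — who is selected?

First-place vote totals:
  P: 5
  U: 17
  X: 13
  W: 0
  Z: 0
U has the most first-place votes.

U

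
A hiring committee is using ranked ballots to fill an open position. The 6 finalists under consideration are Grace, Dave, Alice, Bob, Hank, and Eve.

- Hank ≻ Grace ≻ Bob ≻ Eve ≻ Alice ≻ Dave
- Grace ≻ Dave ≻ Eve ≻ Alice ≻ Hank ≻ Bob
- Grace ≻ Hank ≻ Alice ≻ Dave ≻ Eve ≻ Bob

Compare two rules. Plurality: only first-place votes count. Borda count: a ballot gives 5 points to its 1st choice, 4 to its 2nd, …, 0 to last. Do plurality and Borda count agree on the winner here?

Plurality first-place counts: Grace 2, Dave 0, Alice 0, Bob 0, Hank 1, Eve 0 → Grace.
Borda totals: Grace 14, Dave 6, Alice 6, Bob 3, Hank 10, Eve 6 → Grace.
The two rules agree on Grace.

Yes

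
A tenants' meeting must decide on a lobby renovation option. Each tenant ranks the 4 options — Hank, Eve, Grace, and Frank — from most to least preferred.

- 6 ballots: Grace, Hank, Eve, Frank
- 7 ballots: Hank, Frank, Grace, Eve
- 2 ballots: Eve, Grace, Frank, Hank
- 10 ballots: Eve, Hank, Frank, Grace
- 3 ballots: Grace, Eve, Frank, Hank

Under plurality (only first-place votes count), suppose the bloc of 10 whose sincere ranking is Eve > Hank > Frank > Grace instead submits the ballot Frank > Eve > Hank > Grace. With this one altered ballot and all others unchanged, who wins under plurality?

Frank

First-place totals with the altered ballot: Hank 7, Eve 2, Grace 9, Frank 10.
The switch changes the winner from Eve to Frank.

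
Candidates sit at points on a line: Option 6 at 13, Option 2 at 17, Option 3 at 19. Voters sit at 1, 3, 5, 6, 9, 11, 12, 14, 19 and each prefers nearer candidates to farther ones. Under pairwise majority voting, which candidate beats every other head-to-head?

Option 6

With single-peaked preferences on a line, the Condorcet winner is the candidate closest to the median voter.
The median voter (position 9) is closest to Option 6 at 13.
Check: Option 6 vs Option 3 — voters closer to Option 6: 8 of 9.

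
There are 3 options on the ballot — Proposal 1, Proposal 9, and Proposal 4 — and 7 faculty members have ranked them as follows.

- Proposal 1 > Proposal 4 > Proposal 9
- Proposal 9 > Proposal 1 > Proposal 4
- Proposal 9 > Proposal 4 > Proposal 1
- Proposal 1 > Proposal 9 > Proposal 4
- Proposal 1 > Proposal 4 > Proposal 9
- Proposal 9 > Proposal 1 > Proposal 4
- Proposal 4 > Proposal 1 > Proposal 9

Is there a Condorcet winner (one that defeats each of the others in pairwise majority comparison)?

Yes

Head-to-head results (7 voters total):
Proposal 1 vs Proposal 9: Proposal 1 wins 4–3.
Proposal 1 vs Proposal 4: Proposal 1 wins 5–2.
Proposal 9 vs Proposal 4: Proposal 9 wins 4–3.
Proposal 1 beats each rival — Proposal 9 (4–3), Proposal 4 (5–2) — so Proposal 1 is the Condorcet winner.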